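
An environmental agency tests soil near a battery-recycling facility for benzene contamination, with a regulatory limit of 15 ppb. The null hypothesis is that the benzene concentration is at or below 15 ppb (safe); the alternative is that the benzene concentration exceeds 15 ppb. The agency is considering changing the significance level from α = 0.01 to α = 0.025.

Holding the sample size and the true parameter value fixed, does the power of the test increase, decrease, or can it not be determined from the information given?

It increases.

A larger α widens the rejection region, so when the alternative is true more outcomes lead to rejection — failing to reject becomes less likely.
Since power = 1 − β and β decreases, power increases.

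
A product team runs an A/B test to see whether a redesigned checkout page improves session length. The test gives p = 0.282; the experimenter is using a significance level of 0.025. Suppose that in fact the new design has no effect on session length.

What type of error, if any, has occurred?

Neither — the decision is correct.

The conventional null hypothesis is that the new design has no effect on session length.
Since p = 0.282 ≥ α = 0.025, H₀ is not rejected.
H₀ is true (actually the new design has no effect on session length).
The decision matches the true state — no error.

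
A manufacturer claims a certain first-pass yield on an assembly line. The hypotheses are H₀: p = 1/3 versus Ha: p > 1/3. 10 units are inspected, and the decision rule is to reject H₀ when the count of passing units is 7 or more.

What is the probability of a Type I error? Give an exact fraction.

43/2187

Under H₀, K ~ Binomial(10, 1/3), and α = P(K ≥ 7).
Summing C(10,j)(1/3)^j(2/3)^{10−j} for j = 7,…,10 gives 43/2187.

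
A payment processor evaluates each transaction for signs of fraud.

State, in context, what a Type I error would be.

With the conventional null hypothesis that the transaction is legitimate:
A Type I error is rejecting H₀ when H₀ is true.
Here that means blocking the transaction and freezing the card when actually the transaction is legitimate.

A Type I error would mean concluding that the transaction is fraudulent when in fact the transaction is legitimate.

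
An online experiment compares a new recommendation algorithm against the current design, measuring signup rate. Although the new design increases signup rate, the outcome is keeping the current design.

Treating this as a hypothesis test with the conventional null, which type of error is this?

The null hypothesis here is that the new design has no effect on signup rate.
'Keeping the current design' corresponds to failing to reject H₀.
H₀ was not rejected but H₀ is false — a Type II error (false negative).

Type II error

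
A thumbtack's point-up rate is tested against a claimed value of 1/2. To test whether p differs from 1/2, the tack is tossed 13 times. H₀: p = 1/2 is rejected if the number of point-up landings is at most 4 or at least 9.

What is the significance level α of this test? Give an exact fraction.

α = P(Y ≤ 4 or Y ≥ 9 | p = 1/2), Y ~ Binomial(13, 1/2).
By symmetry, α = 2·P(Y ≤ 4) = 2·(1 + 13 + 78 + 286 + 715)/8192 = 2186/8192 = 1093/4096.

1093/4096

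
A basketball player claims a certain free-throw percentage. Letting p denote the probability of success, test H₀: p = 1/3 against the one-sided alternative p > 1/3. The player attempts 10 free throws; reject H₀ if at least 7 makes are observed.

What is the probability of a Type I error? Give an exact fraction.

43/2187

The Type I error probability is α = P(Y ≥ 7) computed under H₀, where Y ~ Binomial(10, 1/3).
Adding the binomial terms for j = 7 through 10 with p = 1/3 yields 43/2187.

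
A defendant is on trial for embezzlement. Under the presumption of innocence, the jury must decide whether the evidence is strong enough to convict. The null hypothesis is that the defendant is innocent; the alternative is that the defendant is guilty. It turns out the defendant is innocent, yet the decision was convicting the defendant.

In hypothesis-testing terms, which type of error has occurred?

'Convicting the defendant' corresponds to rejecting H₀.
H₀ was rejected but H₀ is true — a Type I error (false positive).

Type I error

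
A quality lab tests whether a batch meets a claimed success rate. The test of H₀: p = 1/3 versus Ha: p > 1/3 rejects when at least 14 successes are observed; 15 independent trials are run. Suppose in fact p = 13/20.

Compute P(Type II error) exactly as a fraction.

16151694793243741949/16384000000000000000

Under the alternative p = 13/20, Y ~ Binomial(15, 13/20); β is the probability the test does not reject, P(Y < 14).
Adding the binomial probabilities P(Y=0)+…+P(Y=13) at p = 13/20 gives 16151694793243741949/16384000000000000000.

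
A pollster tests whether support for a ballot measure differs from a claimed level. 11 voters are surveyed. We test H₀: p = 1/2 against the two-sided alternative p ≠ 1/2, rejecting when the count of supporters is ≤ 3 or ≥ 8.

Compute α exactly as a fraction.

29/128

α = P(Y ≤ 3 or Y ≥ 8 | p = 1/2), Y ~ Binomial(11, 1/2).
By symmetry, α = 2·P(Y ≤ 3) = 2·(1 + 11 + 55 + 165)/2048 = 464/2048 = 29/128.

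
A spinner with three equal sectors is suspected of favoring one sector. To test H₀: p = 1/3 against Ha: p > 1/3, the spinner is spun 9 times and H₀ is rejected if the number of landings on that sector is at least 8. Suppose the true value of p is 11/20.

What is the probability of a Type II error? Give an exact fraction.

A Type II error is failing to reject when Ha holds: with p = 11/20, β = P(K ≤ 7).
Summing C(9,j)·(11/20)^j·(9/20)^{9-j} for j = 0..7 gives 123069745737/128000000000.

123069745737/128000000000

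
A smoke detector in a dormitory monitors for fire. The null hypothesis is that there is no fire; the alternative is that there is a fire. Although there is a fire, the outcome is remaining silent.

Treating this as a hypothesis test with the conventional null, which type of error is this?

Type II error

'Remaining silent' corresponds to failing to reject H₀.
H₀ was not rejected but H₀ is false — a Type II error (false negative).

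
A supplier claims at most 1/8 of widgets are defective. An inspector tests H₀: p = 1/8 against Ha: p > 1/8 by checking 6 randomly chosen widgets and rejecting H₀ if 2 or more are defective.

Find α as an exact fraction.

The significance level is the probability, assuming p = 1/8, of seeing 2 or more defectives in 6 draws.
Via the complement, α = 1 − Σ_{j=0}^{1} C(6,j)(1/8)^j(7/8)^{6-j} = 43653/262144.

43653/262144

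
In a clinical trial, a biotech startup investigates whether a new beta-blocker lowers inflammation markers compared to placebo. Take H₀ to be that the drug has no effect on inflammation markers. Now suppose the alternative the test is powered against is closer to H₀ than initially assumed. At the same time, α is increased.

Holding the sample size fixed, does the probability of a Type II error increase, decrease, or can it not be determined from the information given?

The first change alone would make β increase; the second alone would make β decrease. Which effect dominates depends on the magnitudes, which are not given.

Cannot be determined from the information given.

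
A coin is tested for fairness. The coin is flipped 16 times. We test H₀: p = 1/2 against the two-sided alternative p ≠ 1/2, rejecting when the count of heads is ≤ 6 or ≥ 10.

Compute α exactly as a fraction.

14893/32768

α = P(S ≤ 6 or S ≥ 10 | p = 1/2), S ~ Binomial(16, 1/2).
By symmetry, α = 2·P(S ≤ 6) = 2·(1 + 16 + 120 + 560 + 1820 + 4368 + 8008)/65536 = 29786/65536 = 14893/32768.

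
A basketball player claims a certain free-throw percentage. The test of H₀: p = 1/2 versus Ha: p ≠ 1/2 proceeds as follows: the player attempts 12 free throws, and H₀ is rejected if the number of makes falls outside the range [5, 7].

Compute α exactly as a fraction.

397/1024

The significance level is the null-hypothesis probability of the rejection region {≤4} ∪ {≥8}.
Each tail has probability (1 + 12 + 66 + 220 + 495)/4096; doubling gives α = 1588/4096 = 397/1024.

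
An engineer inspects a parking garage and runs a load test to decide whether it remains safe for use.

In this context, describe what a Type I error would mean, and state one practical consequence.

With the conventional null hypothesis that the structure meets the required load capacity (safe):
A Type I error is rejecting H₀ when H₀ is true.
Here that means closing the structure for repairs when actually the structure meets the required load capacity (safe).

A Type I error would mean concluding that the structure is structurally deficient when in fact the structure meets the required load capacity (safe). Consequence: a sound structure is closed unnecessarily, at significant cost and disruption.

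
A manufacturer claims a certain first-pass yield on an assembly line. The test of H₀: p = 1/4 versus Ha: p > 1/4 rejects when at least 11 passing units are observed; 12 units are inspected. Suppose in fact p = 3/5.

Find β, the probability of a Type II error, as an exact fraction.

β = P(fail to reject H₀ | Ha true) = P(Y ≤ 10 | p = 3/5), Y ~ Binomial(12, 3/5).
Adding the binomial probabilities P(Y=0)+…+P(Y=10) at p = 3/5 gives 239357656/244140625.

239357656/244140625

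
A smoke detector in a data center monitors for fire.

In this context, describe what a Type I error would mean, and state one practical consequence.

With the conventional null hypothesis that there is no fire:
A Type I error is rejecting H₀ when H₀ is true.
Here that means sounding the alarm and evacuating the building when actually there is no fire.

A Type I error would mean concluding that there is a fire when in fact there is no fire. Consequence: the building is evacuated for a false alarm, disrupting work.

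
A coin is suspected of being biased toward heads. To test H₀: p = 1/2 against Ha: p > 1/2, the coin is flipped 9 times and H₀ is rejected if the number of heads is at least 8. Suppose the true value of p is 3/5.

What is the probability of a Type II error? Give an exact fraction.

β = P(fail to reject H₀ | Ha true) = P(S ≤ 7 | p = 3/5), S ~ Binomial(9, 3/5).
Summing C(9,j)·(3/5)^j·(2/5)^{9-j} for j = 0..7 gives 1815344/1953125.

1815344/1953125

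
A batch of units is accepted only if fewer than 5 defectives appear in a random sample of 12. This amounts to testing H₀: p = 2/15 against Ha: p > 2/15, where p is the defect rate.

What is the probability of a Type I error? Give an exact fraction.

α = P(reject H₀ | H₀ true) = P(S ≥ 5 | p = 2/15), S ~ Binomial(12, 2/15).
Via the complement, α = 1 − Σ_{j=0}^{4} C(12,j)(2/15)^j(13/15)^{12-j} = 127817017088/8649755859375.

127817017088/8649755859375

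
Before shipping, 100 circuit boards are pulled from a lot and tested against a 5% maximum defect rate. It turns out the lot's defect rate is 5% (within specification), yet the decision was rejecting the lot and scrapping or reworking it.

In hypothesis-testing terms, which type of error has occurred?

Type I error

The null hypothesis here is that the lot's defect rate is 5% (within specification).
'Rejecting the lot and scrapping or reworking it' corresponds to rejecting H₀.
H₀ was rejected but H₀ is true — a Type I error (false positive).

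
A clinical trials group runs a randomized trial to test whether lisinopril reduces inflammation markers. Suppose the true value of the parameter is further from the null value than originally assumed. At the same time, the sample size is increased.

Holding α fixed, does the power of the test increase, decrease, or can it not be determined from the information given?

It increases.

The further the true parameter sits from the null value, the more of the Ha sampling distribution falls in the rejection region. A larger sample reduces the standard error, pulling the sampling distribution under Ha further from the non-rejection region. Both changes push β in the same direction.
Since power = 1 − β and β decreases, power increases.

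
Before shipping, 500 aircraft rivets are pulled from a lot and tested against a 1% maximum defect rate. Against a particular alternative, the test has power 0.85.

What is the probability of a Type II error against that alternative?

0.15

Power = 1 − β, so β = 1 − 0.85 = 0.15.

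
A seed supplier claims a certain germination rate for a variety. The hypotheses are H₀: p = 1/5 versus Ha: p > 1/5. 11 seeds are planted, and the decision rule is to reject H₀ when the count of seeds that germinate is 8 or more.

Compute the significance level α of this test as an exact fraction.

Under H₀, Y ~ Binomial(11, 1/5), and α = P(Y ≥ 8).
Adding the binomial terms for j = 8 through 11 with p = 1/5 yields 2297/9765625.

2297/9765625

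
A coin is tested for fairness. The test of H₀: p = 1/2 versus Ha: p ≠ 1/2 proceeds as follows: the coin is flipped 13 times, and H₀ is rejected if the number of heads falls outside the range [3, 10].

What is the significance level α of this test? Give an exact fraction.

23/1024

The significance level is the null-hypothesis probability of the rejection region {≤2} ∪ {≥11}.
By symmetry, α = 2·P(K ≤ 2) = 2·(1 + 13 + 78)/8192 = 184/8192 = 23/1024.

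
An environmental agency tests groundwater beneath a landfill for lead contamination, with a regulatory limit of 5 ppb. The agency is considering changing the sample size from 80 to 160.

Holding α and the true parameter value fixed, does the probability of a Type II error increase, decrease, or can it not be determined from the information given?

Increasing n separates the H₀ and Ha sampling distributions, so under Ha fewer outcomes land in the acceptance region.

It decreases.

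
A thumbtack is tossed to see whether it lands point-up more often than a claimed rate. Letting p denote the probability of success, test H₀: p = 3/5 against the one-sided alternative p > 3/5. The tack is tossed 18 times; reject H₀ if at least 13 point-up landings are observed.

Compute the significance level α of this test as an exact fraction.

α = P(reject H₀ | H₀ true) = P(X ≥ 13 | p = 3/5), with X ~ Binomial(18, 3/5).
Adding the binomial terms for j = 13 through 18 with p = 3/5 yields 796349989593/3814697265625.

796349989593/3814697265625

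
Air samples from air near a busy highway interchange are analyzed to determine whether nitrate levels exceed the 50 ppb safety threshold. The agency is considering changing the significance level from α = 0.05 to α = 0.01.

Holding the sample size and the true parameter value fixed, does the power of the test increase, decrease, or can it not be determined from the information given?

It decreases.

Lowering α raises the bar for rejection; under Ha, the test now fails to reject on outcomes it previously would have rejected.
Since power = 1 − β and β increases, power decreases.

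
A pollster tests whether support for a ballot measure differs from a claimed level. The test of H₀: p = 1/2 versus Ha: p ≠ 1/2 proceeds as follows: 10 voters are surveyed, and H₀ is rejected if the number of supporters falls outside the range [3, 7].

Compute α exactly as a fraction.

The significance level is the null-hypothesis probability of the rejection region {≤2} ∪ {≥8}.
The two tails are symmetric, so α = 2·(1 + 10 + 45)/2^10 = 112/1024 = 7/64.

7/64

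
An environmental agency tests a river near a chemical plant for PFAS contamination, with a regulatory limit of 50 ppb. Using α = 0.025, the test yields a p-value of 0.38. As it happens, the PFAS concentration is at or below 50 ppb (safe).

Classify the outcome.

The conventional null hypothesis is that the PFAS concentration is at or below 50 ppb (safe).
Since p = 0.38 ≥ α = 0.025, H₀ is not rejected.
H₀ is true (actually the PFAS concentration is at or below 50 ppb (safe)).
The decision matches the true state — no error.

No error (correct decision).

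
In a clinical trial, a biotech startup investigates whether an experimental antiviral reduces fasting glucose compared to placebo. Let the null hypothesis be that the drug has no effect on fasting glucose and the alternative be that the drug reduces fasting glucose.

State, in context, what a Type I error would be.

A Type I error would mean concluding that the drug reduces fasting glucose when in fact the drug has no effect on fasting glucose.

A Type I error is rejecting H₀ when H₀ is true.
Here that means concluding that the drug is effective when actually the drug has no effect on fasting glucose.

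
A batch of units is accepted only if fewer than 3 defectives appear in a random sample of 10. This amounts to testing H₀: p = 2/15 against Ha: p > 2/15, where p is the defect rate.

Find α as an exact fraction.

26623460512/192216796875

Under H₀, Y ~ Binomial(10, 2/15); the Type I error rate is P(Y ≥ 3).
Via the complement, α = 1 − Σ_{j=0}^{2} C(10,j)(2/15)^j(13/15)^{10-j} = 26623460512/192216796875.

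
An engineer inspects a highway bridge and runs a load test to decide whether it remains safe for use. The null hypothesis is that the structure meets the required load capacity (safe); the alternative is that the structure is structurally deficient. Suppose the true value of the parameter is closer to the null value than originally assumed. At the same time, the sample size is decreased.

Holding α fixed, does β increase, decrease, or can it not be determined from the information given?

It increases.

When the true parameter is near the null value, the test has a harder time distinguishing Ha from H₀. Reducing n widens both sampling distributions, so the test has less ability to distinguish Ha from H₀. Both changes push β in the same direction.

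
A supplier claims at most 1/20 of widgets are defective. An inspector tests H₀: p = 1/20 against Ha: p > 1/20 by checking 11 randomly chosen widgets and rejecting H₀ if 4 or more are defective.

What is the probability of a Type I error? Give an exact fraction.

α = P(reject H₀ | H₀ true) = P(S ≥ 4 | p = 1/20), S ~ Binomial(11, 1/20).
Via the complement, α = 1 − Σ_{j=0}^{3} C(11,j)(1/20)^j(19/20)^{11-j} = 7947524659/5120000000000.

7947524659/5120000000000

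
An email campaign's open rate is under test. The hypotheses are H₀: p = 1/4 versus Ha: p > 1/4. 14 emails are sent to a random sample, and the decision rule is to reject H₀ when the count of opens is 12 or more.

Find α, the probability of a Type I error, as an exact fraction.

431/134217728

Under H₀, K ~ Binomial(14, 1/4), and α = P(K ≥ 12).
Adding the binomial terms for j = 12 through 14 with p = 1/4 yields 431/134217728.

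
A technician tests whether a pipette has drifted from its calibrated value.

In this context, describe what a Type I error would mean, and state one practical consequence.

With the conventional null hypothesis that the instrument is correctly calibrated:
A Type I error is rejecting H₀ when H₀ is true.
Here that means pulling the instrument for recalibration when actually the instrument is correctly calibrated.

A Type I error would mean concluding that the instrument has drifted out of calibration when in fact the instrument is correctly calibrated. Consequence: a properly working instrument is taken offline unnecessarily.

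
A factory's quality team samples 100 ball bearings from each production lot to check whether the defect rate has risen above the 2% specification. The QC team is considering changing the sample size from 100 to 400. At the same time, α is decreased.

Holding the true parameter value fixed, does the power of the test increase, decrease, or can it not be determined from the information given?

The first change alone would make β decrease; the second alone would make β increase. Which effect dominates depends on the magnitudes, which are not given.
Since power = 1 − β, the effect on power is likewise indeterminate.

Cannot be determined from the information given.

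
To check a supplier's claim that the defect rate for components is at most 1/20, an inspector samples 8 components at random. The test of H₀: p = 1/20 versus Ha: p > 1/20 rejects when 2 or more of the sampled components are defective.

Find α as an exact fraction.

The significance level is the probability, assuming p = 1/20, of seeing 2 or more defectives in 8 draws.
Via the complement, α = 1 − Σ_{j=0}^{1} C(8,j)(1/20)^j(19/20)^{8-j} = 1465463047/25600000000.

1465463047/25600000000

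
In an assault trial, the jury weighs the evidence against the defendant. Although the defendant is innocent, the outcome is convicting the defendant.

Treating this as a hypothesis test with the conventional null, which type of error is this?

The null hypothesis here is that the defendant is innocent.
'Convicting the defendant' corresponds to rejecting H₀.
H₀ was rejected but H₀ is true — a Type I error (false positive).

Type I error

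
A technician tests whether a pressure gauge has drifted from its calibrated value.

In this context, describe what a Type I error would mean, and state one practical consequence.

With the conventional null hypothesis that the instrument is correctly calibrated:
A Type I error is rejecting H₀ when H₀ is true.
Here that means pulling the instrument for recalibration when actually the instrument is correctly calibrated.

A Type I error would mean concluding that the instrument has drifted out of calibration when in fact the instrument is correctly calibrated. Consequence: a properly working instrument is taken offline unnecessarily.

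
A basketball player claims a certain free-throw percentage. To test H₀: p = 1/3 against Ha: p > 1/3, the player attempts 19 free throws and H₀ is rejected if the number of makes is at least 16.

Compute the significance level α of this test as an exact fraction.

2825/387420489

The Type I error probability is α = P(K ≥ 16) computed under H₀, where K ~ Binomial(19, 1/3).
P(K ≥ 16) = Σ_{j=16}^{19} C(19,j)·(1/3)^j·(2/3)^{19-j} = 2825/387420489.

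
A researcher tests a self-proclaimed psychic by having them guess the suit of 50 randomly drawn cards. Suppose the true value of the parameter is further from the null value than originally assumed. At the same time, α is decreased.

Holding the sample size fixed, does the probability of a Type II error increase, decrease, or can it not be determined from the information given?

The first change alone would make β decrease; the second alone would make β increase. Which effect dominates depends on the magnitudes, which are not given.

Cannot be determined from the information given.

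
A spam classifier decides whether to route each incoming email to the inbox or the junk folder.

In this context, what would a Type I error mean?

A Type I error would mean concluding that the message is spam when in fact the message is legitimate (not spam).

With the conventional null hypothesis that the message is legitimate (not spam):
A Type I error is rejecting H₀ when H₀ is true.
Here that means sending the message to the spam folder when actually the message is legitimate (not spam).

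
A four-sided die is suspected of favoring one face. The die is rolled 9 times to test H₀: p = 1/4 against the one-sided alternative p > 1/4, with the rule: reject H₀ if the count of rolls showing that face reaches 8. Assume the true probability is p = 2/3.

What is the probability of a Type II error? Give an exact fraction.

β = P(fail to reject H₀ | Ha true) = P(S ≤ 7 | p = 2/3), S ~ Binomial(9, 2/3).
Equivalently, β = 1 − P(S ≥ 8) = 16867/19683.

16867/19683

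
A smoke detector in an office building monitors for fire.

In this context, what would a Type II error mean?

A Type II error would mean concluding that there is no fire (or at least failing to establish that there is a fire) when in fact there is a fire.

With the conventional null hypothesis that there is no fire:
A Type II error is failing to reject H₀ when H₀ is false.
Here that means remaining silent when actually there is a fire.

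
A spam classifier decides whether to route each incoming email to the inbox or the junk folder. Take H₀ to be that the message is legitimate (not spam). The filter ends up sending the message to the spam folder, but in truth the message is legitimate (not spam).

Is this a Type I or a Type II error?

Type I error

'Sending the message to the spam folder' corresponds to rejecting H₀.
H₀ was rejected but H₀ is true — a Type I error (false positive).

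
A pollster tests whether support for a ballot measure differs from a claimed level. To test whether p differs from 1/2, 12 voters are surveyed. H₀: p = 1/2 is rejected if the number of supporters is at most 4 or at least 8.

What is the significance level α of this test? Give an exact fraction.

397/1024

α = P(X ≤ 4 or X ≥ 8 | p = 1/2), X ~ Binomial(12, 1/2).
The two tails are symmetric, so α = 2·(1 + 12 + 66 + 220 + 495)/2^12 = 1588/4096 = 397/1024.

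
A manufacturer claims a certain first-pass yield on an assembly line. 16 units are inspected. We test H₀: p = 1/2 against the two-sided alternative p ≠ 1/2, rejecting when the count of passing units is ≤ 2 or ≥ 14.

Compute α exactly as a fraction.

137/32768

α = P(S ≤ 2 or S ≥ 14 | p = 1/2), S ~ Binomial(16, 1/2).
By symmetry, α = 2·P(S ≤ 2) = 2·(1 + 16 + 120)/65536 = 274/65536 = 137/32768.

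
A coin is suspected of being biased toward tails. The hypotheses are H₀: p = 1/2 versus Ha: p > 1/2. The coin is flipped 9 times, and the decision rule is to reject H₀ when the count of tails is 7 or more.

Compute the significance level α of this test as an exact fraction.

The Type I error probability is α = P(X ≥ 7) computed under H₀, where X ~ Binomial(9, 1/2).
Summing the upper tail: (36 + 9 + 1) / 2^9 = 46/512 = 23/256.

23/256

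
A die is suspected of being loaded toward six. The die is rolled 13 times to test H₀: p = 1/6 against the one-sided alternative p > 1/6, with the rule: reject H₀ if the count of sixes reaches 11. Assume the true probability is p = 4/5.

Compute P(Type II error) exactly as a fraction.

β = P(fail to reject H₀ | Ha true) = P(K ≤ 10 | p = 4/5), K ~ Binomial(13, 4/5).
Equivalently, β = 1 − P(K ≥ 11) = 608334741/1220703125.

608334741/1220703125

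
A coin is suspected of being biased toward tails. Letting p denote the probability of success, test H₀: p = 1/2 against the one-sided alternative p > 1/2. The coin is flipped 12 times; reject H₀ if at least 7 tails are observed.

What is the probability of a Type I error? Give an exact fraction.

Under H₀, S ~ Binomial(12, 1/2), and α = P(S ≥ 7).
That's C(12,7) + C(12,8) + C(12,9) + C(12,10) + C(12,11) + C(12,12) over 2^12, i.e. (792 + 495 + 220 + 66 + 12 + 1)/4096 = 1586/4096 = 793/2048.

793/2048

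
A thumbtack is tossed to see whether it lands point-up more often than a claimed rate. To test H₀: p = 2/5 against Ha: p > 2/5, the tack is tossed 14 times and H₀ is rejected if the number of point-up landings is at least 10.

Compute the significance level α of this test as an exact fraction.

α = P(reject H₀ | H₀ true) = P(K ≥ 10 | p = 2/5), with K ~ Binomial(14, 2/5).
P(K ≥ 10) = Σ_{j=10}^{14} C(14,j)·(2/5)^j·(3/5)^{14-j} = 21373952/1220703125.

21373952/1220703125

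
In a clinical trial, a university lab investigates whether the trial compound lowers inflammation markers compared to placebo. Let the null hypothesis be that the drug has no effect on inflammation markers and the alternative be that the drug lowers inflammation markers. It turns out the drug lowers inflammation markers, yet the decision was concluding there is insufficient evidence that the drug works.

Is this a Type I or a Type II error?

'Concluding there is insufficient evidence that the drug works' corresponds to failing to reject H₀.
H₀ was not rejected but H₀ is false — a Type II error (false negative).

Type II error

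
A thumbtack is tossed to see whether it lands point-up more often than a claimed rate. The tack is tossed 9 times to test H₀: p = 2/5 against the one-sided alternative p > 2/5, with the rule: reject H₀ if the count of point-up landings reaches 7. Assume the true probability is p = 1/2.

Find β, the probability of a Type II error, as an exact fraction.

233/256

Under the alternative p = 1/2, X ~ Binomial(9, 1/2); β is the probability the test does not reject, P(X < 7).
Summing C(9,j)·(1/2)^j·(1/2)^{9-j} for j = 0..6 gives 233/256.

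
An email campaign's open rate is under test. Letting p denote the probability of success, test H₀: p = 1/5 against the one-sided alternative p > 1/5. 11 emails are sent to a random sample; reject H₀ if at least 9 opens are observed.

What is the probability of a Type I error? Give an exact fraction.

37/1953125

The Type I error probability is α = P(X ≥ 9) computed under H₀, where X ~ Binomial(11, 1/5).
Summing C(11,j)(1/5)^j(4/5)^{11−j} for j = 9,…,11 gives 37/1953125.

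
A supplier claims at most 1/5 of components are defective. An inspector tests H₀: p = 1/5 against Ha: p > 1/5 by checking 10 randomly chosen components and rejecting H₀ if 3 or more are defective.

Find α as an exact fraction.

3146489/9765625

Under H₀, X ~ Binomial(10, 1/5); the Type I error rate is P(X ≥ 3).
Via the complement, α = 1 − Σ_{j=0}^{2} C(10,j)(1/5)^j(4/5)^{10-j} = 3146489/9765625.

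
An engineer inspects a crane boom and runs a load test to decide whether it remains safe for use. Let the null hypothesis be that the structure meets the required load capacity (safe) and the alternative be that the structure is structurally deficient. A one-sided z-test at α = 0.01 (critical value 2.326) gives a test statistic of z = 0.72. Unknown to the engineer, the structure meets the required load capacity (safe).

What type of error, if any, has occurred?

Neither — the decision is correct.

Since z = 0.72 ≤ z* = 2.326, H₀ is not rejected.
H₀ is true (actually the structure meets the required load capacity (safe)).
The decision matches the true state — no error.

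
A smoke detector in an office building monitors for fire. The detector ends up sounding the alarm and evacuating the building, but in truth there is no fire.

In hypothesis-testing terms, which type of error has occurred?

Type I error

The null hypothesis here is that there is no fire.
'Sounding the alarm and evacuating the building' corresponds to rejecting H₀.
H₀ was rejected but H₀ is true — a Type I error (false positive).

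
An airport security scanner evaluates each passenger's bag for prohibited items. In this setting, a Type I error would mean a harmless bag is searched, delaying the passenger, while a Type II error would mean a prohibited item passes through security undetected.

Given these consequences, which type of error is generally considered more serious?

The Type II consequence (a prohibited item passes through security undetected) is more severe than the Type I consequence (a harmless bag is searched, delaying the passenger).

Type II error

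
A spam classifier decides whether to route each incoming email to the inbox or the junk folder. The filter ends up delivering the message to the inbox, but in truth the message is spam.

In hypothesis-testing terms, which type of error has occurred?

The null hypothesis here is that the message is legitimate (not spam).
'Delivering the message to the inbox' corresponds to failing to reject H₀.
H₀ was not rejected but H₀ is false — a Type II error (false negative).

Type II error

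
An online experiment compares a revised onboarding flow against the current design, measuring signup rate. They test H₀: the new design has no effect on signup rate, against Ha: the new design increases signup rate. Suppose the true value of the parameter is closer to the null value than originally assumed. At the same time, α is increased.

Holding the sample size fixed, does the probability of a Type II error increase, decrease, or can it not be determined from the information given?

The first change alone would make β increase; the second alone would make β decrease. Which effect dominates depends on the magnitudes, which are not given.

Cannot be determined from the information given.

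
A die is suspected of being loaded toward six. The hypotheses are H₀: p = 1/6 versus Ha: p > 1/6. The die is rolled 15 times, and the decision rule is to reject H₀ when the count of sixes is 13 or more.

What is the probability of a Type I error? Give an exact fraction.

Under H₀, Y ~ Binomial(15, 1/6), and α = P(Y ≥ 13).
Summing C(15,j)(1/6)^j(5/6)^{15−j} for j = 13,…,15 gives 2701/470184984576.

2701/470184984576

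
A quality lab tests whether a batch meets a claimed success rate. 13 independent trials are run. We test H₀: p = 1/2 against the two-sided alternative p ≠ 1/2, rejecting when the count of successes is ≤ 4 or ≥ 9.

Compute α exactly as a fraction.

α = P(S ≤ 4 or S ≥ 9 | p = 1/2), S ~ Binomial(13, 1/2).
The two tails are symmetric, so α = 2·(1 + 13 + 78 + 286 + 715)/2^13 = 2186/8192 = 1093/4096.

1093/4096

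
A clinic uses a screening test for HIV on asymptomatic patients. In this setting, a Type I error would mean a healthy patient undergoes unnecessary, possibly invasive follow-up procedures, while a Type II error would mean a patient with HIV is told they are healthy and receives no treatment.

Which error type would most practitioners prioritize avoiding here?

The Type II consequence (a patient with HIV is told they are healthy and receives no treatment) is more severe than the Type I consequence (a healthy patient undergoes unnecessary, possibly invasive follow-up procedures).

Type II error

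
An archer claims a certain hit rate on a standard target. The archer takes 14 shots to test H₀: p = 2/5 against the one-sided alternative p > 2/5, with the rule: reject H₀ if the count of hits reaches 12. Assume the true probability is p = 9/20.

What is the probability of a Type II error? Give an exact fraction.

817437922121895041/819200000000000000

β = P(fail to reject H₀ | Ha true) = P(Y ≤ 11 | p = 9/20), Y ~ Binomial(14, 9/20).
Summing C(14,j)·(9/20)^j·(11/20)^{14-j} for j = 0..11 gives 817437922121895041/819200000000000000.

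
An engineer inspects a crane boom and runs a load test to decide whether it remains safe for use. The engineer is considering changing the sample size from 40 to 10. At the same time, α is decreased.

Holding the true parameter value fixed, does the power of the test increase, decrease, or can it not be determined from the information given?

It decreases.

A smaller sample increases the standard error, so the sampling distributions under H₀ and Ha overlap more. Tightening α shrinks the rejection region. When Ha holds, fewer sample outcomes clear the stricter threshold, so more fall in the acceptance region. Both changes push β in the same direction.
Since power = 1 − β and β increases, power decreases.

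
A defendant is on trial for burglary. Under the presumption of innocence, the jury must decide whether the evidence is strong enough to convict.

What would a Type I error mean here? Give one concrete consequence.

A Type I error would mean concluding that the defendant is guilty when in fact the defendant is innocent. Consequence: an innocent person is convicted and punished.

With the conventional null hypothesis that the defendant is innocent:
A Type I error is rejecting H₀ when H₀ is true.
Here that means convicting the defendant when actually the defendant is innocent.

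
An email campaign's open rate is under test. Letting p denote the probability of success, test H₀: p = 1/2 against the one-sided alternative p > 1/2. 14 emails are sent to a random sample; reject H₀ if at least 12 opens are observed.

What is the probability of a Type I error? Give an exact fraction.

53/8192

α = P(reject H₀ | H₀ true) = P(X ≥ 12 | p = 1/2), with X ~ Binomial(14, 1/2).
That's C(14,12) + C(14,13) + C(14,14) over 2^14, i.e. (91 + 14 + 1)/16384 = 106/16384 = 53/8192.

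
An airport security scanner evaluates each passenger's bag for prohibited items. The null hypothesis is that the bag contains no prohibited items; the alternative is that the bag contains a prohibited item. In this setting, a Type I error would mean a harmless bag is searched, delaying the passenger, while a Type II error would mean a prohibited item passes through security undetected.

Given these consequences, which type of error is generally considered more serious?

Type II error

The Type II consequence (a prohibited item passes through security undetected) is more severe than the Type I consequence (a harmless bag is searched, delaying the passenger).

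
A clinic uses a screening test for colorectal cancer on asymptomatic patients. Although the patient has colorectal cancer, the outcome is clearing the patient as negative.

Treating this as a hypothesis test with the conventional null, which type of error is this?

The null hypothesis here is that the patient does not have colorectal cancer.
'Clearing the patient as negative' corresponds to failing to reject H₀.
H₀ was not rejected but H₀ is false — a Type II error (false negative).

Type II error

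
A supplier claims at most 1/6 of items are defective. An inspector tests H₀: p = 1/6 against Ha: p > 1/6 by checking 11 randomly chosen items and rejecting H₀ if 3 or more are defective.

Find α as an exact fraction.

3671303/13436928

Under H₀, X ~ Binomial(11, 1/6); the Type I error rate is P(X ≥ 3).
Via the complement, α = 1 − Σ_{j=0}^{2} C(11,j)(1/6)^j(5/6)^{11-j} = 3671303/13436928.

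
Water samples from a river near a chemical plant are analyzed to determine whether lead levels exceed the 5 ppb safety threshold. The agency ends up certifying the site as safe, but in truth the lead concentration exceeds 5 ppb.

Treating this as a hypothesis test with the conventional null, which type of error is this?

The null hypothesis here is that the lead concentration is at or below 5 ppb (safe).
'Certifying the site as safe' corresponds to failing to reject H₀.
H₀ was not rejected but H₀ is false — a Type II error (false negative).

Type II error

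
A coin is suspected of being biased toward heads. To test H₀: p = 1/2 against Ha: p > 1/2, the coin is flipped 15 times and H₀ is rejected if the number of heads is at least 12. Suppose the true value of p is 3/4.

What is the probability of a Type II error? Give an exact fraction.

144609703/268435456

Under the alternative p = 3/4, Y ~ Binomial(15, 3/4); β is the probability the test does not reject, P(Y < 12).
Equivalently, β = 1 − P(Y ≥ 12) = 144609703/268435456.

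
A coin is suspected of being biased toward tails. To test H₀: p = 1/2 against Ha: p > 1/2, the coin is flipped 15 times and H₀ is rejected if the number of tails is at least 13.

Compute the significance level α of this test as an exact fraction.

121/32768

The Type I error probability is α = P(Y ≥ 13) computed under H₀, where Y ~ Binomial(15, 1/2).
That's C(15,13) + C(15,14) + C(15,15) over 2^15, i.e. (105 + 15 + 1)/32768 = 121/32768.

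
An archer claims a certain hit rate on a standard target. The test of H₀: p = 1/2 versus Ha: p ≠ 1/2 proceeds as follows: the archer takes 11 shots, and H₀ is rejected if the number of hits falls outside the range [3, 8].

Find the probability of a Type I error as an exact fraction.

67/1024

Under H₀, S ~ Binomial(11, 1/2); α is the probability of landing in either tail, P(S ≤ 2) + P(S ≥ 9).
By symmetry, α = 2·P(S ≤ 2) = 2·(1 + 11 + 55)/2048 = 134/2048 = 67/1024.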